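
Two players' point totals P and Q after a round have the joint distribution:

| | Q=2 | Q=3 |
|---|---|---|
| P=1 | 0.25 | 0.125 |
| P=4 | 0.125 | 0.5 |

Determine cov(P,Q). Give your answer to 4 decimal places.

0.3281

E[P] = 2.875,  E[Q] = 2.625
E[PQ] = 7.875
cov(P,Q) = E[PQ] − E[P]E[Q] = 7.875 − (2.875)(2.625) = 0.328125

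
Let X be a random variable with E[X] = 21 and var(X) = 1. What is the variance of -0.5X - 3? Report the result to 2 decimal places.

0.25

var(-0.5X - 3) = (-0.5)²·var(X) = 0.25·1 = 0.25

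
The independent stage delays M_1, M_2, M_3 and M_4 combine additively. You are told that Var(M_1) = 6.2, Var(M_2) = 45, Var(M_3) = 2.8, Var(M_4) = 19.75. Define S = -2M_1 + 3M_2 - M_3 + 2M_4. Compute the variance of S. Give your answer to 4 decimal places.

By independence, Var(S) = (-2)²Var(M_1) + (3)²Var(M_2) + (-1)²Var(M_3) + (2)²Var(M_4)
= (-2)²·6.2 + (3)²·45 + (-1)²·2.8 + (2)²·19.75 = 511.6

511.6000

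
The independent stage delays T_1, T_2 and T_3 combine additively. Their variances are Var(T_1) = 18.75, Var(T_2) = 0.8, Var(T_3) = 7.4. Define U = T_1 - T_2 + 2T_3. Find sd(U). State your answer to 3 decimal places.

7.011

By independence, Var(U) = (1)²Var(T_1) + (-1)²Var(T_2) + (2)²Var(T_3)
= (1)²·18.75 + (-1)²·0.8 + (2)²·7.4 = 49.15
sd(U) = √49.15 ≈ 7.011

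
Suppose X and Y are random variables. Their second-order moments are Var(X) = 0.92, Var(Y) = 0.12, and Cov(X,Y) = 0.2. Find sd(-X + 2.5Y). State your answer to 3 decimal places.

0.819

Var(-X + 2.5Y) = (-1)²·Var(X) + (2.5)²·Var(Y) + 2·(-1)·(2.5)·Cov(X,Y)
= 1·0.92 + 6.25·0.12 + -5·0.2 = 0.67
sd(-X + 2.5Y) = √0.67 ≈ 0.819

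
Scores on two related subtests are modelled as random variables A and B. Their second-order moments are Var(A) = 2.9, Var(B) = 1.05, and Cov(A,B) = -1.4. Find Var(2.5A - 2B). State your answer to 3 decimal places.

Var(2.5A - 2B) = (2.5)²·Var(A) + (-2)²·Var(B) + 2·(2.5)·(-2)·Cov(A,B)
= 6.25·2.9 + 4·1.05 + -10·-1.4 = 36.325

36.325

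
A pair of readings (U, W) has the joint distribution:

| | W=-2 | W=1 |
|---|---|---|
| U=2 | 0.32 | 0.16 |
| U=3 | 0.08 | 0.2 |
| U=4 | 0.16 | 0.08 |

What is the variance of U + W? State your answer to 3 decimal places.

3.034

E[U] = 2.76,  E[W] = -0.68,  E[UW] = -1.8
V(U) = 8.28 − (2.76)² = 0.6624;  V(W) = 2.68 − (-0.68)² = 2.2176
Cov(U,W) = -1.8 − (2.76)(-0.68) = 0.0768
V(U + W) = (1)²·0.6624 + (1)²·2.2176 + 2·(1)·(1)·0.0768 = 3.0336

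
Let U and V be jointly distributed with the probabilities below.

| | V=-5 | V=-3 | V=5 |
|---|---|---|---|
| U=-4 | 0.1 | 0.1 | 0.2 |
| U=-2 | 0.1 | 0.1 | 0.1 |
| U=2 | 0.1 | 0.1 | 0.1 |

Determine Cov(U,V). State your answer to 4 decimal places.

-1.4400

E[U] = -1.6,  E[V] = -0.4
E[UV] = -0.8
Cov(U,V) = E[UV] − E[U]E[V] = -0.8 − (-1.6)(-0.4) = -1.44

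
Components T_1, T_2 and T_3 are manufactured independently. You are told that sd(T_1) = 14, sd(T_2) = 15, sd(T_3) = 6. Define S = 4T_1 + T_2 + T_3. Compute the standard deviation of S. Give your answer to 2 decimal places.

V(T_1) = 196, V(T_2) = 225, V(T_3) = 36
By independence, V(S) = (4)²V(T_1) + (1)²V(T_2) + (1)²V(T_3)
= (4)²·196 + (1)²·225 + (1)²·36 = 3397
sd(S) = √3397 ≈ 58.28

58.28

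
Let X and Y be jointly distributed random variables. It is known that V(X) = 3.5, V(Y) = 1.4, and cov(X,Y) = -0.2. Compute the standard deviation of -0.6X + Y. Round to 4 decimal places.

1.7029

V(-0.6X + Y) = (-0.6)²·V(X) + (1)²·V(Y) + 2·(-0.6)·(1)·cov(X,Y)
= 0.36·3.5 + 1·1.4 + -1.2·-0.2 = 2.9
SD(-0.6X + Y) = √2.9 ≈ 1.7029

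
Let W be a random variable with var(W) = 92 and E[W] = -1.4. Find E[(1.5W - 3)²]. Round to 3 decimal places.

233.010

E[1.5W - 3] = 1.5·-1.4 − 3 = -5.1
var(1.5W - 3) = (1.5)²·92 = 207
E[(1.5W - 3)²] = var((1.5W - 3)) + (E[(1.5W - 3)])² = 207 + (-5.1)² = 233.01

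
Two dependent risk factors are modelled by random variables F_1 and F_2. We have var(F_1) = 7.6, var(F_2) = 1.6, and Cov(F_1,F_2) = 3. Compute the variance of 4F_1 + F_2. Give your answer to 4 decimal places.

147.2000

var(4F_1 + F_2) = (4)²·var(F_1) + (1)²·var(F_2) + 2·(4)·(1)·Cov(F_1,F_2)
= 16·7.6 + 1·1.6 + 8·3 = 147.2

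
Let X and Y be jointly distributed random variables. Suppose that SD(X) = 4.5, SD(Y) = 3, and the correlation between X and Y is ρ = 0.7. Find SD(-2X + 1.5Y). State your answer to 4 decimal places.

var(X) = (4.5)² = 20.25;  var(Y) = (3)² = 9
cov(X,Y) = ρ·SD(X)·SD(Y) = 0.7·4.5·3 = 9.45
var(-2X + 1.5Y) = (-2)²·var(X) + (1.5)²·var(Y) + 2·(-2)·(1.5)·cov(X,Y)
= 4·20.25 + 2.25·9 + -6·9.45 = 44.55
SD(-2X + 1.5Y) = √44.55 ≈ 6.6746

6.6746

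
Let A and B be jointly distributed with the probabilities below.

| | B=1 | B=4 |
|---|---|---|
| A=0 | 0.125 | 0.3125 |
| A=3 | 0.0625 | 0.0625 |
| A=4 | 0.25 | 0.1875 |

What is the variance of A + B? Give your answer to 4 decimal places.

E[A] = 2.125,  E[B] = 2.6875,  E[AB] = 4.9375
Var(A) = 8.125 − (2.125)² = 3.609375;  Var(B) = 9.4375 − (2.6875)² = 2.21484375
Cov(A,B) = 4.9375 − (2.125)(2.6875) = -0.7734375
Var(A + B) = (1)²·3.609375 + (1)²·2.21484375 + 2·(1)·(1)·-0.7734375 = 4.27734375

4.2773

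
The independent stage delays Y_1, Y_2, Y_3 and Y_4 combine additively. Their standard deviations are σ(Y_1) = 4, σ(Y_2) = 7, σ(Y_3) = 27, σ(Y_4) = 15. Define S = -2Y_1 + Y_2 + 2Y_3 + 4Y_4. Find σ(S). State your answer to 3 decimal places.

81.419

V(Y_1) = 16, V(Y_2) = 49, V(Y_3) = 729, V(Y_4) = 225
By independence, V(S) = (-2)²V(Y_1) + (1)²V(Y_2) + (2)²V(Y_3) + (4)²V(Y_4)
= (-2)²·16 + (1)²·49 + (2)²·729 + (4)²·225 = 6629
σ(S) = √6629 ≈ 81.419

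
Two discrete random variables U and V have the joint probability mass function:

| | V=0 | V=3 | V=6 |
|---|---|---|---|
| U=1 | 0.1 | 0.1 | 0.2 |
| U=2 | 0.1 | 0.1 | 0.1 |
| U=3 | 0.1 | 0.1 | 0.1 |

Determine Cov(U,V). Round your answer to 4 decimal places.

E[U] = 1.9,  E[V] = 3.3
E[UV] = 6
Cov(U,V) = E[UV] − E[U]E[V] = 6 − (1.9)(3.3) = -0.27

-0.2700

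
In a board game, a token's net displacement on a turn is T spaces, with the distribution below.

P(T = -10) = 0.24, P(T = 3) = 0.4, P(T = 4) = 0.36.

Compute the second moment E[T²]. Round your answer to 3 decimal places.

E[T²] = (-10)²(0.24) + (3)²(0.4) + (4)²(0.36) = 33.36

33.360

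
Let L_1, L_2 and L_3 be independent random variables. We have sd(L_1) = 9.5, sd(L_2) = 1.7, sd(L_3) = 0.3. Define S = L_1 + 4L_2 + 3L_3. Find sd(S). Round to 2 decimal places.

11.72

var(L_1) = 90.25, var(L_2) = 2.89, var(L_3) = 0.09
By independence, var(S) = (1)²var(L_1) + (4)²var(L_2) + (3)²var(L_3)
= (1)²·90.25 + (4)²·2.89 + (3)²·0.09 = 137.3
sd(S) = √137.3 ≈ 11.72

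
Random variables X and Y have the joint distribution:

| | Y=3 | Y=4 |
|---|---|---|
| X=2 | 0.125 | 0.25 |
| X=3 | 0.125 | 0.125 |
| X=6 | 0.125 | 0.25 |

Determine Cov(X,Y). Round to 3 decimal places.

0.031

E[X] = 3.75,  E[Y] = 3.625
E[XY] = 13.625
Cov(X,Y) = E[XY] − E[X]E[Y] = 13.625 − (3.75)(3.625) = 0.03125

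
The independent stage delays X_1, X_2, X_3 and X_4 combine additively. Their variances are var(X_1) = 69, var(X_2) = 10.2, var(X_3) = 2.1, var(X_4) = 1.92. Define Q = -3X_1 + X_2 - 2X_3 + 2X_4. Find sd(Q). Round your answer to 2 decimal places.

25.44

By independence, var(Q) = (-3)²var(X_1) + (1)²var(X_2) + (-2)²var(X_3) + (2)²var(X_4)
= (-3)²·69 + (1)²·10.2 + (-2)²·2.1 + (2)²·1.92 = 647.28
sd(Q) = √647.28 ≈ 25.44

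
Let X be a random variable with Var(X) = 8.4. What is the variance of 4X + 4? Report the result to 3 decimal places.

Var(4X + 4) = (4)²·Var(X) = 16·8.4 = 134.4

134.400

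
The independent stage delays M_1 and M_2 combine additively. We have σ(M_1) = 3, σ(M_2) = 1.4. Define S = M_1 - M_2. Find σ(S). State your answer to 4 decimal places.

V(M_1) = 9, V(M_2) = 1.96
By independence, V(S) = (1)²V(M_1) + (-1)²V(M_2)
= (1)²·9 + (-1)²·1.96 = 10.96
σ(S) = √10.96 ≈ 3.3106

3.3106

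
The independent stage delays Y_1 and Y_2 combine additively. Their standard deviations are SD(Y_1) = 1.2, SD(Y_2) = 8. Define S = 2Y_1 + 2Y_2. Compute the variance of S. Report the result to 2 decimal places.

261.76

var(Y_1) = 1.44, var(Y_2) = 64
By independence, var(S) = (2)²var(Y_1) + (2)²var(Y_2)
= (2)²·1.44 + (2)²·64 = 261.76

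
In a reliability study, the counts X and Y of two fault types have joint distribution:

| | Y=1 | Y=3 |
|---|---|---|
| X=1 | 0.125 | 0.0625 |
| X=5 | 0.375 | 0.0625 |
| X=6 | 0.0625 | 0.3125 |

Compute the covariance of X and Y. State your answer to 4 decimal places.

E[X] = 4.625,  E[Y] = 1.875
E[XY] = 9.125
Cov(X,Y) = E[XY] − E[X]E[Y] = 9.125 − (4.625)(1.875) = 0.453125

0.4531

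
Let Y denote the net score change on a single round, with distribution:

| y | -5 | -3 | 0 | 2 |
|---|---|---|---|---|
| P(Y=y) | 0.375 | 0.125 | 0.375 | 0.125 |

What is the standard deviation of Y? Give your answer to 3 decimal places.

2.646

E[Y] = (-5)(0.375) + (-3)(0.125) + (0)(0.375) + (2)(0.125) = -2
E[Y²] = (-5)²(0.375) + (-3)²(0.125) + (0)²(0.375) + (2)²(0.125) = 11
V(Y) = E[Y²] − (E[Y])² = 11 − (-2)² = 7
SD(Y) = √7 ≈ 2.646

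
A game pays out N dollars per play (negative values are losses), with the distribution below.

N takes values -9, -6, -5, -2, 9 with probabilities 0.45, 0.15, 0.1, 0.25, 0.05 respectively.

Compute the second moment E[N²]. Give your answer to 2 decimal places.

E[N²] = (-9)²(0.45) + (-6)²(0.15) + (-5)²(0.1) + (-2)²(0.25) + (9)²(0.05) = 49.4

49.40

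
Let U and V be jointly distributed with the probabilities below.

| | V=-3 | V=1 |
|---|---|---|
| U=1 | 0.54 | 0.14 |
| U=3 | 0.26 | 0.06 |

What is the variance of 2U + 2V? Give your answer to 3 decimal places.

E[U] = 1.64,  E[V] = -2.2,  E[UV] = -3.64
var(U) = 3.56 − (1.64)² = 0.8704;  var(V) = 7.4 − (-2.2)² = 2.56
Cov(U,V) = -3.64 − (1.64)(-2.2) = -0.032
var(2U + 2V) = (2)²·0.8704 + (2)²·2.56 + 2·(2)·(2)·-0.032 = 13.4656

13.466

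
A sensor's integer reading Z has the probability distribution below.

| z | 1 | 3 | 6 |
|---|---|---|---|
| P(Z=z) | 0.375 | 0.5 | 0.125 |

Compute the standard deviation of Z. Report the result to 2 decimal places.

E[Z] = (1)(0.375) + (3)(0.5) + (6)(0.125) = 2.625
E[Z²] = (1)²(0.375) + (3)²(0.5) + (6)²(0.125) = 9.375
var(Z) = E[Z²] − (E[Z])² = 9.375 − (2.625)² = 2.484375
sd(Z) = √2.484375 ≈ 1.58

1.58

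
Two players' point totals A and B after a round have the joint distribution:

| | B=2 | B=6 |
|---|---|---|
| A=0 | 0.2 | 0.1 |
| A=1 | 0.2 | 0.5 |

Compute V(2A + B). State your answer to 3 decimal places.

5.960

E[A] = 0.7,  E[B] = 4.4,  E[AB] = 3.4
V(A) = 0.7 − (0.7)² = 0.21;  V(B) = 23.2 − (4.4)² = 3.84
Cov(A,B) = 3.4 − (0.7)(4.4) = 0.32
V(2A + B) = (2)²·0.21 + (1)²·3.84 + 2·(2)·(1)·0.32 = 5.96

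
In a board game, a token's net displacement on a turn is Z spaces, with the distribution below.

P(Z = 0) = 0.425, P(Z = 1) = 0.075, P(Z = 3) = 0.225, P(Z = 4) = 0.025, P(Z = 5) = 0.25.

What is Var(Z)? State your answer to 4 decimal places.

E[Z] = (0)(0.425) + (1)(0.075) + (3)(0.225) + (4)(0.025) + (5)(0.25) = 2.1
E[Z²] = (0)²(0.425) + (1)²(0.075) + (3)²(0.225) + (4)²(0.025) + (5)²(0.25) = 8.75
Var(Z) = E[Z²] − (E[Z])² = 8.75 − (2.1)² = 4.34

4.3400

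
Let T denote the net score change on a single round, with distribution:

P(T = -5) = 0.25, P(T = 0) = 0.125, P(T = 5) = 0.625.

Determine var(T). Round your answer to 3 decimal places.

18.359

E[T] = (-5)(0.25) + (0)(0.125) + (5)(0.625) = 1.875
E[T²] = (-5)²(0.25) + (0)²(0.125) + (5)²(0.625) = 21.875
var(T) = E[T²] − (E[T])² = 21.875 − (1.875)² = 18.359375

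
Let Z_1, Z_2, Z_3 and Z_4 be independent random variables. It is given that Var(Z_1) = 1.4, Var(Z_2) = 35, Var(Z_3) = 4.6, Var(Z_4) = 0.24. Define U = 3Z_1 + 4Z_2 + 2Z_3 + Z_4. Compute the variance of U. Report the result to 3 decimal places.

By independence, Var(U) = (3)²Var(Z_1) + (4)²Var(Z_2) + (2)²Var(Z_3) + (1)²Var(Z_4)
= (3)²·1.4 + (4)²·35 + (2)²·4.6 + (1)²·0.24 = 591.24

591.240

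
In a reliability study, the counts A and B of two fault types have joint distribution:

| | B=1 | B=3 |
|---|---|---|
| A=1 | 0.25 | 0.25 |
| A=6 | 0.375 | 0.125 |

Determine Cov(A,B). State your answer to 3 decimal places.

E[A] = 3.5,  E[B] = 1.75
E[AB] = 5.5
Cov(A,B) = E[AB] − E[A]E[B] = 5.5 − (3.5)(1.75) = -0.625

-0.625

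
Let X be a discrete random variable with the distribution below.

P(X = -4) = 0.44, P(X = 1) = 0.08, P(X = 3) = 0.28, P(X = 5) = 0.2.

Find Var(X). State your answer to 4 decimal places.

14.6144

E[X] = (-4)(0.44) + (1)(0.08) + (3)(0.28) + (5)(0.2) = 0.16
E[X²] = (-4)²(0.44) + (1)²(0.08) + (3)²(0.28) + (5)²(0.2) = 14.64
Var(X) = E[X²] − (E[X])² = 14.64 − (0.16)² = 14.6144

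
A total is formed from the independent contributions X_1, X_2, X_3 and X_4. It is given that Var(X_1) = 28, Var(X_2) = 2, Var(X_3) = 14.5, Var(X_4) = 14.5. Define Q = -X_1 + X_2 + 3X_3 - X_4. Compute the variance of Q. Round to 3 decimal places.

By independence, Var(Q) = (-1)²Var(X_1) + (1)²Var(X_2) + (3)²Var(X_3) + (-1)²Var(X_4)
= (-1)²·28 + (1)²·2 + (3)²·14.5 + (-1)²·14.5 = 175

175.000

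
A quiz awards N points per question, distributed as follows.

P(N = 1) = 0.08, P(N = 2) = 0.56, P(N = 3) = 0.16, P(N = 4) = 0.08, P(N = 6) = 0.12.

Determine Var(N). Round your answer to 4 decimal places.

1.9616

E[N] = (1)(0.08) + (2)(0.56) + (3)(0.16) + (4)(0.08) + (6)(0.12) = 2.72
E[N²] = (1)²(0.08) + (2)²(0.56) + (3)²(0.16) + (4)²(0.08) + (6)²(0.12) = 9.36
Var(N) = E[N²] − (E[N])² = 9.36 − (2.72)² = 1.9616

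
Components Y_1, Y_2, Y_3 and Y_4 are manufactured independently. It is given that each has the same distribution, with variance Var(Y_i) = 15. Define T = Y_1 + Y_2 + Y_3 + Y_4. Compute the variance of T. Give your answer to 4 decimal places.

By independence, Var(T) = (1)²Var(Y_1) + (1)²Var(Y_2) + (1)²Var(Y_3) + (1)²Var(Y_4)
= (1)²·15 + (1)²·15 + (1)²·15 + (1)²·15 = 60

60.0000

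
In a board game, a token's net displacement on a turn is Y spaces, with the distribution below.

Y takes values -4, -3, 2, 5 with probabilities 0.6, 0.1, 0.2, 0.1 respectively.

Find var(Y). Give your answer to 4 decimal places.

10.5600

E[Y] = (-4)(0.6) + (-3)(0.1) + (2)(0.2) + (5)(0.1) = -1.8
E[Y²] = (-4)²(0.6) + (-3)²(0.1) + (2)²(0.2) + (5)²(0.1) = 13.8
var(Y) = E[Y²] − (E[Y])² = 13.8 − (-1.8)² = 10.56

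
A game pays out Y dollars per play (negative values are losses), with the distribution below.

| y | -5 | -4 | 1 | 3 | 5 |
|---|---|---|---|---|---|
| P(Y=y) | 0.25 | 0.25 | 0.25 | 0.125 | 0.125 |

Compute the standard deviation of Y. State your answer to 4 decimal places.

E[Y] = (-5)(0.25) + (-4)(0.25) + (1)(0.25) + (3)(0.125) + (5)(0.125) = -1
E[Y²] = (-5)²(0.25) + (-4)²(0.25) + (1)²(0.25) + (3)²(0.125) + (5)²(0.125) = 14.75
Var(Y) = E[Y²] − (E[Y])² = 14.75 − (-1)² = 13.75
SD(Y) = √13.75 ≈ 3.7081

3.7081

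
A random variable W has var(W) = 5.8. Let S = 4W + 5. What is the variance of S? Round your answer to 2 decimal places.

92.80

var(4W + 5) = (4)²·var(W) = 16·5.8 = 92.8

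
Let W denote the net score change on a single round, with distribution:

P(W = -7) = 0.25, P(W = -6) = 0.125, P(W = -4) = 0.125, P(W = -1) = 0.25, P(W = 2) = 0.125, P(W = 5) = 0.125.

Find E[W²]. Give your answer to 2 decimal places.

22.63

E[W²] = (-7)²(0.25) + (-6)²(0.125) + (-4)²(0.125) + (-1)²(0.25) + (2)²(0.125) + (5)²(0.125) = 22.625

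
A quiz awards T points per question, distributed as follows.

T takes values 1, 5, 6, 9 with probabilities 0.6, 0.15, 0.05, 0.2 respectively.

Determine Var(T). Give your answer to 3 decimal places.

10.448

E[T] = (1)(0.6) + (5)(0.15) + (6)(0.05) + (9)(0.2) = 3.45
E[T²] = (1)²(0.6) + (5)²(0.15) + (6)²(0.05) + (9)²(0.2) = 22.35
Var(T) = E[T²] − (E[T])² = 22.35 − (3.45)² = 10.4475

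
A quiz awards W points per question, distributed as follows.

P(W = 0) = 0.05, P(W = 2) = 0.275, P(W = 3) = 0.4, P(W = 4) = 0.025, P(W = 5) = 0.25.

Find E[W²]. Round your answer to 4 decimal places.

11.3500

E[W²] = (0)²(0.05) + (2)²(0.275) + (3)²(0.4) + (4)²(0.025) + (5)²(0.25) = 11.35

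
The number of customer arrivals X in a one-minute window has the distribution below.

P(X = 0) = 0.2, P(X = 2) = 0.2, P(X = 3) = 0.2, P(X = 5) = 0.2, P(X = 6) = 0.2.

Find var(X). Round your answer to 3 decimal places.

4.560

E[X] = (0)(0.2) + (2)(0.2) + (3)(0.2) + (5)(0.2) + (6)(0.2) = 3.2
E[X²] = (0)²(0.2) + (2)²(0.2) + (3)²(0.2) + (5)²(0.2) + (6)²(0.2) = 14.8
var(X) = E[X²] − (E[X])² = 14.8 − (3.2)² = 4.56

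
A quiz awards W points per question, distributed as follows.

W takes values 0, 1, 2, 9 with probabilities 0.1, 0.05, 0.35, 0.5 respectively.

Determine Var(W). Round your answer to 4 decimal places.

14.3875

E[W] = (0)(0.1) + (1)(0.05) + (2)(0.35) + (9)(0.5) = 5.25
E[W²] = (0)²(0.1) + (1)²(0.05) + (2)²(0.35) + (9)²(0.5) = 41.95
Var(W) = E[W²] − (E[W])² = 41.95 − (5.25)² = 14.3875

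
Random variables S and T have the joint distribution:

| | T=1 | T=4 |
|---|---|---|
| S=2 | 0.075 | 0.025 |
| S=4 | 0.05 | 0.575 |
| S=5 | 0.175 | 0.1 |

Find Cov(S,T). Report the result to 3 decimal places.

-0.008

E[S] = 4.075,  E[T] = 3.1
E[ST] = 12.625
Cov(S,T) = E[ST] − E[S]E[T] = 12.625 − (4.075)(3.1) = -0.0075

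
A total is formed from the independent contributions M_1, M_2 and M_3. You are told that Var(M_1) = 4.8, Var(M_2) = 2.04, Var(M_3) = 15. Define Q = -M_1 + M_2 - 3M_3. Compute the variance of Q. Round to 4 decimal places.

By independence, Var(Q) = (-1)²Var(M_1) + (1)²Var(M_2) + (-3)²Var(M_3)
= (-1)²·4.8 + (1)²·2.04 + (-3)²·15 = 141.84

141.8400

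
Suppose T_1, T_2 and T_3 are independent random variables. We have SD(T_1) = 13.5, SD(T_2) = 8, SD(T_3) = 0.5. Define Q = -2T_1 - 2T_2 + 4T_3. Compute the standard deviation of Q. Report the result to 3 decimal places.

Var(T_1) = 182.25, Var(T_2) = 64, Var(T_3) = 0.25
By independence, Var(Q) = (-2)²Var(T_1) + (-2)²Var(T_2) + (4)²Var(T_3)
= (-2)²·182.25 + (-2)²·64 + (4)²·0.25 = 989
SD(Q) = √989 ≈ 31.448

31.448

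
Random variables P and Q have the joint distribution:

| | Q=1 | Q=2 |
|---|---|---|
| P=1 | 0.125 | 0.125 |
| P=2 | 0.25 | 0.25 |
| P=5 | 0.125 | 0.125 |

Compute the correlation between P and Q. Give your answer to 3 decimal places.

E[P] = 2.5,  E[Q] = 1.5
E[PQ] = 3.75
cov(P,Q) = E[PQ] − E[P]E[Q] = 3.75 − (2.5)(1.5) = 0
Var(P) = 2.25,  Var(Q) = 0.25
ρ = 0 / √(2.25·0.25) ≈ 0.000

0.000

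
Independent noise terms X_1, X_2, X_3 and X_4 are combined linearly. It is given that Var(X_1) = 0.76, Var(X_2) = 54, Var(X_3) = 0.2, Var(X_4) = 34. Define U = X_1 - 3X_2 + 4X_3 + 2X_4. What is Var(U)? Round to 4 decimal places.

By independence, Var(U) = (1)²Var(X_1) + (-3)²Var(X_2) + (4)²Var(X_3) + (2)²Var(X_4)
= (1)²·0.76 + (-3)²·54 + (4)²·0.2 + (2)²·34 = 625.96

625.9600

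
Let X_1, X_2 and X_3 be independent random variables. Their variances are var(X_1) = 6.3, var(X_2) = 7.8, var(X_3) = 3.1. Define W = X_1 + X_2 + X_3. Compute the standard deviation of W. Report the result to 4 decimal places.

4.1473

By independence, var(W) = (1)²var(X_1) + (1)²var(X_2) + (1)²var(X_3)
= (1)²·6.3 + (1)²·7.8 + (1)²·3.1 = 17.2
SD(W) = √17.2 ≈ 4.1473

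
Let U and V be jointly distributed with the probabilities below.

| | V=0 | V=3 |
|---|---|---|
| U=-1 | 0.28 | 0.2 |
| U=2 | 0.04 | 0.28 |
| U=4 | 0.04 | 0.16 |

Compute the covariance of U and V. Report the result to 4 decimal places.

E[U] = 0.96,  E[V] = 1.92
E[UV] = 3
cov(U,V) = E[UV] − E[U]E[V] = 3 − (0.96)(1.92) = 1.1568

1.1568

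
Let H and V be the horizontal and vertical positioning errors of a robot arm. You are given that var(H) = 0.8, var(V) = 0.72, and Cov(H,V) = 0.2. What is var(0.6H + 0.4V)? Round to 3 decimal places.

0.499

var(0.6H + 0.4V) = (0.6)²·var(H) + (0.4)²·var(V) + 2·(0.6)·(0.4)·Cov(H,V)
= 0.36·0.8 + 0.16·0.72 + 0.48·0.2 = 0.4992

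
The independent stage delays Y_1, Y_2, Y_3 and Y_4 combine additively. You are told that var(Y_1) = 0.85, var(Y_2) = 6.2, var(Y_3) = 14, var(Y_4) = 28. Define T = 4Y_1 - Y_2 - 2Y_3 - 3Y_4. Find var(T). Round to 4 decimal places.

327.8000

By independence, var(T) = (4)²var(Y_1) + (-1)²var(Y_2) + (-2)²var(Y_3) + (-3)²var(Y_4)
= (4)²·0.85 + (-1)²·6.2 + (-2)²·14 + (-3)²·28 = 327.8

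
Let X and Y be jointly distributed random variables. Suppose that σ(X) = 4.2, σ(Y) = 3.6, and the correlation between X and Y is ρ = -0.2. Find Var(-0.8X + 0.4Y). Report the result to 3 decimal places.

15.299

Var(X) = (4.2)² = 17.64;  Var(Y) = (3.6)² = 12.96
cov(X,Y) = ρ·σ(X)·σ(Y) = -0.2·4.2·3.6 = -3.024
Var(-0.8X + 0.4Y) = (-0.8)²·Var(X) + (0.4)²·Var(Y) + 2·(-0.8)·(0.4)·cov(X,Y)
= 0.64·17.64 + 0.16·12.96 + -0.64·-3.024 = 15.29856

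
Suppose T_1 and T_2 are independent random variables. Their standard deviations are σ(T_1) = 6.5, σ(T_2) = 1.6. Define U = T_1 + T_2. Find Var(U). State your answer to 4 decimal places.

44.8100

Var(T_1) = 42.25, Var(T_2) = 2.56
By independence, Var(U) = (1)²Var(T_1) + (1)²Var(T_2)
= (1)²·42.25 + (1)²·2.56 = 44.81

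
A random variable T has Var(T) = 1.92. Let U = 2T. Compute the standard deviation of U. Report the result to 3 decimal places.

Var(2T) = (2)²·1.92 = 7.68
sd(U) = √7.68 ≈ 2.771

2.771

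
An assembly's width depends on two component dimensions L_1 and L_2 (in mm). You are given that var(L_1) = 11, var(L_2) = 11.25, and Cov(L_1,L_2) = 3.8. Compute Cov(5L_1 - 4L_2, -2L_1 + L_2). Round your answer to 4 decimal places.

Cov(5L_1 - 4L_2, -2L_1 + L_2) = (5)(-2)var(L_1) + (-4)(1)var(L_2) + [(5)(1) + (-4)(-2)]Cov(L_1,L_2)
= -10·11 + -4·11.25 + 13·3.8 = -105.6

-105.6000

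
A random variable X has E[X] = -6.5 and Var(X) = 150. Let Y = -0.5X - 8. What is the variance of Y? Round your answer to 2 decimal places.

Var(-0.5X - 8) = (-0.5)²·Var(X) = 0.25·150 = 37.5

37.50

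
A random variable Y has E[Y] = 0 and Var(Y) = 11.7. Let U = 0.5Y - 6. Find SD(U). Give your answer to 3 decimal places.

Var(0.5Y - 6) = (0.5)²·11.7 = 2.925
SD(U) = √2.925 ≈ 1.710

1.710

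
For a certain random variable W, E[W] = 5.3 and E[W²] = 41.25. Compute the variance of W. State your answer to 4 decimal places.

Var(W) = 41.25 − (5.3)² = 13.16

13.1600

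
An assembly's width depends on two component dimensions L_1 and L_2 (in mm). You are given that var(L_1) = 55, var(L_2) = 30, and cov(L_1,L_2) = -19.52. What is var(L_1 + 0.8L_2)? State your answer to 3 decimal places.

42.968

var(L_1 + 0.8L_2) = (1)²·var(L_1) + (0.8)²·var(L_2) + 2·(1)·(0.8)·cov(L_1,L_2)
= 1·55 + 0.64·30 + 1.6·-19.52 = 42.968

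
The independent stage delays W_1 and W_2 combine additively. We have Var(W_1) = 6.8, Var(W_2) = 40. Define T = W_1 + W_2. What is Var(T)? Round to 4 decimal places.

By independence, Var(T) = (1)²Var(W_1) + (1)²Var(W_2)
= (1)²·6.8 + (1)²·40 = 46.8

46.8000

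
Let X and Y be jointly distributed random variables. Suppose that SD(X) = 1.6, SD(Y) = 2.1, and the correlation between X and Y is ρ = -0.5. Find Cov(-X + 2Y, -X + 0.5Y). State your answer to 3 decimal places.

V(X) = (1.6)² = 2.56;  V(Y) = (2.1)² = 4.41
Cov(X,Y) = ρ·SD(X)·SD(Y) = -0.5·1.6·2.1 = -1.68
Cov(-X + 2Y, -X + 0.5Y) = (-1)(-1)V(X) + (2)(0.5)V(Y) + [(-1)(0.5) + (2)(-1)]Cov(X,Y)
= 1·2.56 + 1·4.41 + -2.5·-1.68 = 11.17

11.170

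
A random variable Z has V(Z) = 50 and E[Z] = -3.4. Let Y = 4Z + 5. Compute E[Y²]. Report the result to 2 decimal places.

E[4Z + 5] = 4·-3.4 + 5 = -8.6
V(4Z + 5) = (4)²·50 = 800
E[Y²] = V(Y) + (E[Y])² = 800 + (-8.6)² = 873.96

873.96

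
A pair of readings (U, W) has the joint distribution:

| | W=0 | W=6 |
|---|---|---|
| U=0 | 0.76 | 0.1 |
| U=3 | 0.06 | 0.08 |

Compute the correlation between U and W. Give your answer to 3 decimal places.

0.411

E[U] = 0.42,  E[W] = 1.08
E[UW] = 1.44
Cov(U,W) = E[UW] − E[U]E[W] = 1.44 − (0.42)(1.08) = 0.9864
var(U) = 1.0836,  var(W) = 5.3136
ρ = 0.9864 / √(1.0836·5.3136) ≈ 0.411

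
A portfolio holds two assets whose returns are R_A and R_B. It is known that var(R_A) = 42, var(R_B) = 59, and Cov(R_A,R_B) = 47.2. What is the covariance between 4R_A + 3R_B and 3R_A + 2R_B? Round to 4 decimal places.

1660.4000

Cov(4R_A + 3R_B, 3R_A + 2R_B) = (4)(3)var(R_A) + (3)(2)var(R_B) + [(4)(2) + (3)(3)]Cov(R_A,R_B)
= 12·42 + 6·59 + 17·47.2 = 1660.4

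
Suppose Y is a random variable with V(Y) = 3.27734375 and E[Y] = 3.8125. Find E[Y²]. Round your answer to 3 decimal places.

17.813

E[Y²] = V(Y) + (E[Y])² = 3.27734375 + (3.8125)² = 17.8125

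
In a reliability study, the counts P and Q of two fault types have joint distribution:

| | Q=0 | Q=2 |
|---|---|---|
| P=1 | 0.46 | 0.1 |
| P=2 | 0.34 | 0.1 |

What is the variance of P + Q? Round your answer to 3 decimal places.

0.934

E[P] = 1.44,  E[Q] = 0.4,  E[PQ] = 0.6
var(P) = 2.32 − (1.44)² = 0.2464;  var(Q) = 0.8 − (0.4)² = 0.64
cov(P,Q) = 0.6 − (1.44)(0.4) = 0.024
var(P + Q) = (1)²·0.2464 + (1)²·0.64 + 2·(1)·(1)·0.024 = 0.9344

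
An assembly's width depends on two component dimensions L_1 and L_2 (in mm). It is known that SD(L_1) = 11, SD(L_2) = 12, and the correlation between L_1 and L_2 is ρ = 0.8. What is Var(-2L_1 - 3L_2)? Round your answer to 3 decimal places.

3047.200

Var(L_1) = (11)² = 121;  Var(L_2) = (12)² = 144
cov(L_1,L_2) = ρ·SD(L_1)·SD(L_2) = 0.8·11·12 = 105.6
Var(-2L_1 - 3L_2) = (-2)²·Var(L_1) + (-3)²·Var(L_2) + 2·(-2)·(-3)·cov(L_1,L_2)
= 4·121 + 9·144 + 12·105.6 = 3047.2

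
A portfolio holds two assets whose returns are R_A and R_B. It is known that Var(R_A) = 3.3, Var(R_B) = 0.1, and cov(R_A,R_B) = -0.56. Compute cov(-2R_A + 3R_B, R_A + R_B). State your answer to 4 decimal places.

-6.8600

cov(-2R_A + 3R_B, R_A + R_B) = (-2)(1)Var(R_A) + (3)(1)Var(R_B) + [(-2)(1) + (3)(1)]cov(R_A,R_B)
= -2·3.3 + 3·0.1 + 1·-0.56 = -6.86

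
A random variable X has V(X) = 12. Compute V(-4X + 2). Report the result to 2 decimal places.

192.00

V(-4X + 2) = (-4)²·V(X) = 16·12 = 192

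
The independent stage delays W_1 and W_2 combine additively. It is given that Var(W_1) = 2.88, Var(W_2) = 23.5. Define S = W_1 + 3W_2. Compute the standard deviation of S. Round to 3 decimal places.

By independence, Var(S) = (1)²Var(W_1) + (3)²Var(W_2)
= (1)²·2.88 + (3)²·23.5 = 214.38
sd(S) = √214.38 ≈ 14.642

14.642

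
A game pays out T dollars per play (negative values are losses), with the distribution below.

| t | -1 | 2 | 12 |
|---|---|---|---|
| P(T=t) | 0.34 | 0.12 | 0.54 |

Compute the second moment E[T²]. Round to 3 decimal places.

78.580

E[T²] = (-1)²(0.34) + (2)²(0.12) + (12)²(0.54) = 78.58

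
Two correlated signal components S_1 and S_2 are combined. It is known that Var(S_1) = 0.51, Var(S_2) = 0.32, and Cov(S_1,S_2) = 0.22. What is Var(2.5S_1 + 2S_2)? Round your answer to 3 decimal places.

Var(2.5S_1 + 2S_2) = (2.5)²·Var(S_1) + (2)²·Var(S_2) + 2·(2.5)·(2)·Cov(S_1,S_2)
= 6.25·0.51 + 4·0.32 + 10·0.22 = 6.6675

6.668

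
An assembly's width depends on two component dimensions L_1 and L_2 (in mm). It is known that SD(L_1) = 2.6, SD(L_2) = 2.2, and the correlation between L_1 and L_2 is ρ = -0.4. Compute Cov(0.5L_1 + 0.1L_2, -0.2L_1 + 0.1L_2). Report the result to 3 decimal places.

-0.696

Var(L_1) = (2.6)² = 6.76;  Var(L_2) = (2.2)² = 4.84
Cov(L_1,L_2) = ρ·SD(L_1)·SD(L_2) = -0.4·2.6·2.2 = -2.288
Cov(0.5L_1 + 0.1L_2, -0.2L_1 + 0.1L_2) = (0.5)(-0.2)Var(L_1) + (0.1)(0.1)Var(L_2) + [(0.5)(0.1) + (0.1)(-0.2)]Cov(L_1,L_2)
= -0.1·6.76 + 0.01·4.84 + 0.03·-2.288 = -0.69624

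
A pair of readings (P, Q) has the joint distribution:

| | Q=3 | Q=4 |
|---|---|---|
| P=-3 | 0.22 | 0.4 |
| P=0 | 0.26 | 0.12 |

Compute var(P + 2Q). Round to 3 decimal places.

2.188

E[P] = -1.86,  E[Q] = 3.52,  E[PQ] = -6.78
var(P) = 5.58 − (-1.86)² = 2.1204;  var(Q) = 12.64 − (3.52)² = 0.2496
Cov(P,Q) = -6.78 − (-1.86)(3.52) = -0.2328
var(P + 2Q) = (1)²·2.1204 + (2)²·0.2496 + 2·(1)·(2)·-0.2328 = 2.1876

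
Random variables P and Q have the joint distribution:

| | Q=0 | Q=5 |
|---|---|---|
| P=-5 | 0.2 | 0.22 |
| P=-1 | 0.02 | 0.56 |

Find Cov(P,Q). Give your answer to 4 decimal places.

2.1520

E[P] = -2.68,  E[Q] = 3.9
E[PQ] = -8.3
Cov(P,Q) = E[PQ] − E[P]E[Q] = -8.3 − (-2.68)(3.9) = 2.152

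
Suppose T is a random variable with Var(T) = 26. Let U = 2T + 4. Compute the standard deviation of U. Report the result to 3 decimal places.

Var(2T + 4) = (2)²·26 = 104
sd(U) = √104 ≈ 10.198

10.198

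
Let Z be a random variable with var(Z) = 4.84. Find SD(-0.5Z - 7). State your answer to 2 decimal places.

1.10

var(-0.5Z - 7) = (-0.5)²·4.84 = 1.21
SD(-0.5Z - 7) = √1.21 ≈ 1.10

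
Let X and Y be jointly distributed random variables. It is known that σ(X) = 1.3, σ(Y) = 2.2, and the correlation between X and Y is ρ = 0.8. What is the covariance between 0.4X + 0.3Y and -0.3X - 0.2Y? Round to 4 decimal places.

-0.8822

Var(X) = (1.3)² = 1.69;  Var(Y) = (2.2)² = 4.84
Cov(X,Y) = ρ·σ(X)·σ(Y) = 0.8·1.3·2.2 = 2.288
Cov(0.4X + 0.3Y, -0.3X - 0.2Y) = (0.4)(-0.3)Var(X) + (0.3)(-0.2)Var(Y) + [(0.4)(-0.2) + (0.3)(-0.3)]Cov(X,Y)
= -0.12·1.69 + -0.06·4.84 + -0.17·2.288 = -0.88216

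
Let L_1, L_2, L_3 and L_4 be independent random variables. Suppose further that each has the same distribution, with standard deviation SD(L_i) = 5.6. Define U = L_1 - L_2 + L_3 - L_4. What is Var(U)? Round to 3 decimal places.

125.440

Var(L_i) = (5.6)² = 31.36
By independence, Var(U) = (1)²Var(L_1) + (-1)²Var(L_2) + (1)²Var(L_3) + (-1)²Var(L_4)
= (1)²·31.36 + (-1)²·31.36 + (1)²·31.36 + (-1)²·31.36 = 125.44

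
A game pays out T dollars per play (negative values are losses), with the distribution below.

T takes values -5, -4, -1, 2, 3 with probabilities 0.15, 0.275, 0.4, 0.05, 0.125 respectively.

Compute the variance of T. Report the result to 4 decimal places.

E[T] = (-5)(0.15) + (-4)(0.275) + (-1)(0.4) + (2)(0.05) + (3)(0.125) = -1.775
E[T²] = (-5)²(0.15) + (-4)²(0.275) + (-1)²(0.4) + (2)²(0.05) + (3)²(0.125) = 9.875
Var(T) = E[T²] − (E[T])² = 9.875 − (-1.775)² = 6.724375

6.7244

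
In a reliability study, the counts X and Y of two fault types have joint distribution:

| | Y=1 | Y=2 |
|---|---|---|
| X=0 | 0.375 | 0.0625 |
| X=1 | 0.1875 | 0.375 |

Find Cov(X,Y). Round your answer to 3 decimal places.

E[X] = 0.5625,  E[Y] = 1.4375
E[XY] = 0.9375
Cov(X,Y) = E[XY] − E[X]E[Y] = 0.9375 − (0.5625)(1.4375) = 0.12890625

0.129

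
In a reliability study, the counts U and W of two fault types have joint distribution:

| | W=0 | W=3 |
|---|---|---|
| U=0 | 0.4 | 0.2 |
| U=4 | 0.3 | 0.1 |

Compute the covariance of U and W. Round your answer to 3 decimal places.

E[U] = 1.6,  E[W] = 0.9
E[UW] = 1.2
Cov(U,W) = E[UW] − E[U]E[W] = 1.2 − (1.6)(0.9) = -0.24

-0.240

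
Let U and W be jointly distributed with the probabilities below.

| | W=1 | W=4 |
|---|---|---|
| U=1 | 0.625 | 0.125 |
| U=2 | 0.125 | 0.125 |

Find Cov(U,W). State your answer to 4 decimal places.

0.1875

E[U] = 1.25,  E[W] = 1.75
E[UW] = 2.375
Cov(U,W) = E[UW] − E[U]E[W] = 2.375 − (1.25)(1.75) = 0.1875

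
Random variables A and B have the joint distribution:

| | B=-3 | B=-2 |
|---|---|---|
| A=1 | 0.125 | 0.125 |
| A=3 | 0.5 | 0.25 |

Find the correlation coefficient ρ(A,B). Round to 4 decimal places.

-0.1491

E[A] = 2.5,  E[B] = -2.625
E[AB] = -6.625
Cov(A,B) = E[AB] − E[A]E[B] = -6.625 − (2.5)(-2.625) = -0.0625
V(A) = 0.75,  V(B) = 0.234375
ρ = -0.0625 / √(0.75·0.234375) ≈ -0.1491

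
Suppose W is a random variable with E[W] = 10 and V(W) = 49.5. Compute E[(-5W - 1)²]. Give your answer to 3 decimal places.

3838.500

E[-5W - 1] = -5·10 − 1 = -51
V(-5W - 1) = (-5)²·49.5 = 1237.5
E[(-5W - 1)²] = V((-5W - 1)) + (E[(-5W - 1)])² = 1237.5 + (-51)² = 3838.5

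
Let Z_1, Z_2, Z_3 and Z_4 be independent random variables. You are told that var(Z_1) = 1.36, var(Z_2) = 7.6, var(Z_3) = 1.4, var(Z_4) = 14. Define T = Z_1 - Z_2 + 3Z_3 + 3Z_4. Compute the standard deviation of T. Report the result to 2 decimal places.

12.15

By independence, var(T) = (1)²var(Z_1) + (-1)²var(Z_2) + (3)²var(Z_3) + (3)²var(Z_4)
= (1)²·1.36 + (-1)²·7.6 + (3)²·1.4 + (3)²·14 = 147.56
SD(T) = √147.56 ≈ 12.15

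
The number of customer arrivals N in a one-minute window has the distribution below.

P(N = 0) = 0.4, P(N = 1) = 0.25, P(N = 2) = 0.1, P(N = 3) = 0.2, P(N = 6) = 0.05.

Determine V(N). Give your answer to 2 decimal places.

2.43

E[N] = (0)(0.4) + (1)(0.25) + (2)(0.1) + (3)(0.2) + (6)(0.05) = 1.35
E[N²] = (0)²(0.4) + (1)²(0.25) + (2)²(0.1) + (3)²(0.2) + (6)²(0.05) = 4.25
V(N) = E[N²] − (E[N])² = 4.25 − (1.35)² = 2.4275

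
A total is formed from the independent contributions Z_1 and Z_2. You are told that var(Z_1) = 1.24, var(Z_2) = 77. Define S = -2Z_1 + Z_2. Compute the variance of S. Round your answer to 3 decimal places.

By independence, var(S) = (-2)²var(Z_1) + (1)²var(Z_2)
= (-2)²·1.24 + (1)²·77 = 81.96

81.960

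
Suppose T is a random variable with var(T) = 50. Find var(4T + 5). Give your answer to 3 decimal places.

var(4T + 5) = (4)²·var(T) = 16·50 = 800

800.000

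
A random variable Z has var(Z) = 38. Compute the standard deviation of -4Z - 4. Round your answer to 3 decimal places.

24.658

var(-4Z - 4) = (-4)²·38 = 608
SD(-4Z - 4) = √608 ≈ 24.658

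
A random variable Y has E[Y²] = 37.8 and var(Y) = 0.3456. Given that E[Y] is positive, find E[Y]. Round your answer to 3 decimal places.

6.120

(E[Y])² = E[Y²] − var(Y) = 37.8 − 0.3456 = 37.4544
E[Y] = √37.4544 = 6.12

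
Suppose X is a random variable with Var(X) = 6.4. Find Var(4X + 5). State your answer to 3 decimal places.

102.400

Var(4X + 5) = (4)²·Var(X) = 16·6.4 = 102.4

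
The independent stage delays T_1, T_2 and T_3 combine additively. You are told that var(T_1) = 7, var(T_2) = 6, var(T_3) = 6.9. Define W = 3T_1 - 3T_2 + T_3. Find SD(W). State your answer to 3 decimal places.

11.131

By independence, var(W) = (3)²var(T_1) + (-3)²var(T_2) + (1)²var(T_3)
= (3)²·7 + (-3)²·6 + (1)²·6.9 = 123.9
SD(W) = √123.9 ≈ 11.131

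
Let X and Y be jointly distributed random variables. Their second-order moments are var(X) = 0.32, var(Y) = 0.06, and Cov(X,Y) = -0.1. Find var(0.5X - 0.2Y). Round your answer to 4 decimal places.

var(0.5X - 0.2Y) = (0.5)²·var(X) + (-0.2)²·var(Y) + 2·(0.5)·(-0.2)·Cov(X,Y)
= 0.25·0.32 + 0.04·0.06 + -0.2·-0.1 = 0.1024

0.1024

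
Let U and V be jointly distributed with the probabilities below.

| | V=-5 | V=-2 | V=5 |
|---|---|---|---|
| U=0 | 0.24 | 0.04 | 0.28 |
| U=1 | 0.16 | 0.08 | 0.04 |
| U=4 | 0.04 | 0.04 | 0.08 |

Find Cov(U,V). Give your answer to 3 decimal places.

0.198

E[U] = 0.92,  E[V] = -0.52
E[UV] = -0.28
Cov(U,V) = E[UV] − E[U]E[V] = -0.28 − (0.92)(-0.52) = 0.1984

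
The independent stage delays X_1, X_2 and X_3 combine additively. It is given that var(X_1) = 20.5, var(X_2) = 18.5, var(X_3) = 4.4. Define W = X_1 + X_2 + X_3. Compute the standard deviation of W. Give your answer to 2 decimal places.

By independence, var(W) = (1)²var(X_1) + (1)²var(X_2) + (1)²var(X_3)
= (1)²·20.5 + (1)²·18.5 + (1)²·4.4 = 43.4
sd(W) = √43.4 ≈ 6.59

6.59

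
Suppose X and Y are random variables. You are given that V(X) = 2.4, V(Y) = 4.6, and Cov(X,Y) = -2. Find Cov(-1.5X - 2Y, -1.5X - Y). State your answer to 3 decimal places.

5.600

Cov(-1.5X - 2Y, -1.5X - Y) = (-1.5)(-1.5)V(X) + (-2)(-1)V(Y) + [(-1.5)(-1) + (-2)(-1.5)]Cov(X,Y)
= 2.25·2.4 + 2·4.6 + 4.5·-2 = 5.6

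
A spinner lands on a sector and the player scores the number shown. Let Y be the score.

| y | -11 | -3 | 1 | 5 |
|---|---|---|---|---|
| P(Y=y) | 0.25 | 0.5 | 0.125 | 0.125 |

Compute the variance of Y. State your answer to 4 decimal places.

E[Y] = (-11)(0.25) + (-3)(0.5) + (1)(0.125) + (5)(0.125) = -3.5
E[Y²] = (-11)²(0.25) + (-3)²(0.5) + (1)²(0.125) + (5)²(0.125) = 38
Var(Y) = E[Y²] − (E[Y])² = 38 − (-3.5)² = 25.75

25.7500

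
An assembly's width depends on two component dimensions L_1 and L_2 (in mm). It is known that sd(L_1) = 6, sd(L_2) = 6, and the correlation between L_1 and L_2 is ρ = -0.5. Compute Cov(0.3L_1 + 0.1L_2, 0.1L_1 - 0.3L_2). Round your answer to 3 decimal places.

1.440

V(L_1) = (6)² = 36;  V(L_2) = (6)² = 36
Cov(L_1,L_2) = ρ·sd(L_1)·sd(L_2) = -0.5·6·6 = -18
Cov(0.3L_1 + 0.1L_2, 0.1L_1 - 0.3L_2) = (0.3)(0.1)V(L_1) + (0.1)(-0.3)V(L_2) + [(0.3)(-0.3) + (0.1)(0.1)]Cov(L_1,L_2)
= 0.03·36 + -0.03·36 + -0.08·-18 = 1.44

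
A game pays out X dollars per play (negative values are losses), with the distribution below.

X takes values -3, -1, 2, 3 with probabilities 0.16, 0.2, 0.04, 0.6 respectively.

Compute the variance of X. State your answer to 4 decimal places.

E[X] = (-3)(0.16) + (-1)(0.2) + (2)(0.04) + (3)(0.6) = 1.2
E[X²] = (-3)²(0.16) + (-1)²(0.2) + (2)²(0.04) + (3)²(0.6) = 7.2
V(X) = E[X²] − (E[X])² = 7.2 − (1.2)² = 5.76

5.7600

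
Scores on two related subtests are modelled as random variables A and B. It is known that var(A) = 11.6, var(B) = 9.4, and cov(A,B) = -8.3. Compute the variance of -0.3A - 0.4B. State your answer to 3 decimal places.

var(-0.3A - 0.4B) = (-0.3)²·var(A) + (-0.4)²·var(B) + 2·(-0.3)·(-0.4)·cov(A,B)
= 0.09·11.6 + 0.16·9.4 + 0.24·-8.3 = 0.556

0.556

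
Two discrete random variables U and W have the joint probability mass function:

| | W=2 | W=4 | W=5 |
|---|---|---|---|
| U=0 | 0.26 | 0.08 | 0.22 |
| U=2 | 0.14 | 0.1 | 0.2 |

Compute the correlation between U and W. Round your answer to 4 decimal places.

E[U] = 0.88,  E[W] = 3.62
E[UW] = 3.36
cov(U,W) = E[UW] − E[U]E[W] = 3.36 − (0.88)(3.62) = 0.1744
Var(U) = 0.9856,  Var(W) = 1.8756
ρ = 0.1744 / √(0.9856·1.8756) ≈ 0.1283

0.1283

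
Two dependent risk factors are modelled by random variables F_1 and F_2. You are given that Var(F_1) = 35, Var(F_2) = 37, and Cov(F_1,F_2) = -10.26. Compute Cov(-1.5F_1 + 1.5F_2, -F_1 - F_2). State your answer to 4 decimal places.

-3.0000

Cov(-1.5F_1 + 1.5F_2, -F_1 - F_2) = (-1.5)(-1)Var(F_1) + (1.5)(-1)Var(F_2) + [(-1.5)(-1) + (1.5)(-1)]Cov(F_1,F_2)
= 1.5·35 + -1.5·37 + 0·-10.26 = -3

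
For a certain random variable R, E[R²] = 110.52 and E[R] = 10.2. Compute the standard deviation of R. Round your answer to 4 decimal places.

2.5456

Var(R) = 110.52 − (10.2)² = 6.48
sd(R) = √6.48 ≈ 2.5456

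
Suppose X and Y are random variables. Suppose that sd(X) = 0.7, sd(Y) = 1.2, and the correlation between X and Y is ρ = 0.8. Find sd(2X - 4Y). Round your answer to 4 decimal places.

3.7747

Var(X) = (0.7)² = 0.49;  Var(Y) = (1.2)² = 1.44
Cov(X,Y) = ρ·sd(X)·sd(Y) = 0.8·0.7·1.2 = 0.672
Var(2X - 4Y) = (2)²·Var(X) + (-4)²·Var(Y) + 2·(2)·(-4)·Cov(X,Y)
= 4·0.49 + 16·1.44 + -16·0.672 = 14.248
sd(2X - 4Y) = √14.248 ≈ 3.7747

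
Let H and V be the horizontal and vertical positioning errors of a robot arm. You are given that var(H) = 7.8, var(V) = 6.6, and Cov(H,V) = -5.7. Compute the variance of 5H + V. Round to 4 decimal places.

144.6000

var(5H + V) = (5)²·var(H) + (1)²·var(V) + 2·(5)·(1)·Cov(H,V)
= 25·7.8 + 1·6.6 + 10·-5.7 = 144.6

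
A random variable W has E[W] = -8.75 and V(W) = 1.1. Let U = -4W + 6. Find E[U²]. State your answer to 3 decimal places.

E[-4W + 6] = -4·-8.75 + 6 = 41
V(-4W + 6) = (-4)²·1.1 = 17.6
E[U²] = V(U) + (E[U])² = 17.6 + (41)² = 1698.6

1698.600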